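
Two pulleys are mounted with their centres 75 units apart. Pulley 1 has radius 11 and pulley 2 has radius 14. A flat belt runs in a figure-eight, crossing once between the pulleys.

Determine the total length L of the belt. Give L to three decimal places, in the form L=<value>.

crossed belt: β = asin((r1+r2)/C) = asin(25/75) = 19.4712°
wrap1 = wrap2 = π + 2β = 218.9424°
tangent length = C·cosβ = 70.7107
L = (r1+r2)·wrap + 2·C·cosβ = 25·3.8213 + 2·70.7107 = 236.9530

L=236.953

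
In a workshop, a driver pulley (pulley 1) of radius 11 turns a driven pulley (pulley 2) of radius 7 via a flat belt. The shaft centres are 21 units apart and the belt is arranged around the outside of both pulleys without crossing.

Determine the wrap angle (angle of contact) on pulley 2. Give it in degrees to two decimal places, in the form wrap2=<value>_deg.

wrap2=158.04_deg

open belt: β = asin((r2−r1)/C) = asin(-4/21) = -10.9806°
wrap1 = π − 2β = 201.9612°
wrap2 = π + 2β = 158.0388°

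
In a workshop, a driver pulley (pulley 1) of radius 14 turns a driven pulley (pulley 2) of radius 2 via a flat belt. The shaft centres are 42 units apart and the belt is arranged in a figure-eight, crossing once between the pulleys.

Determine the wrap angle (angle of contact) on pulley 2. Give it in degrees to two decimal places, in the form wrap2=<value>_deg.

wrap2=224.79_deg

crossed belt: β = asin((r1+r2)/C) = asin(16/42) = 22.3927°
wrap1 = wrap2 = π + 2β = 224.7854°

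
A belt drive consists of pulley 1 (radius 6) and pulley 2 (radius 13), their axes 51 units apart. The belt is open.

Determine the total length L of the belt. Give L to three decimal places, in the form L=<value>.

L=162.653

open belt: β = asin((r2−r1)/C) = asin(7/51) = 7.8890°
wrap1 = π − 2β = 164.2219°
wrap2 = π + 2β = 195.7781°
tangent length = C·cosβ = 50.5173
L = r1·wrap1 + r2·wrap2 + 2·C·cosβ = 6·2.8662 + 13·3.4170 + 2·50.5173 = 162.6526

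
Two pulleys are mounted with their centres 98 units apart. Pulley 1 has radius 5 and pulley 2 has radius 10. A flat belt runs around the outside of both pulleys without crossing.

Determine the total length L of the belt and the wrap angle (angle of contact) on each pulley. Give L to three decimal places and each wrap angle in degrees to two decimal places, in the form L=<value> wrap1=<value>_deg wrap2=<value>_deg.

L=243.379 wrap1=174.15_deg wrap2=185.85_deg

open belt: β = asin((r2−r1)/C) = asin(5/98) = 2.9245°
wrap1 = π − 2β = 174.1510°
wrap2 = π + 2β = 185.8490°
tangent length = C·cosβ = 97.8724
L = r1·wrap1 + r2·wrap2 + 2·C·cosβ = 5·3.0395 + 10·3.2437 + 2·97.8724 = 243.3790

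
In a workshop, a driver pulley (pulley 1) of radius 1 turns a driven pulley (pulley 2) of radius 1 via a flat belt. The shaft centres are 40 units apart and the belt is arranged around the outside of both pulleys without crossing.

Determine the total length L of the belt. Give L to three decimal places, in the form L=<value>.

L=86.283

open belt: β = asin((r2−r1)/C) = asin(0/40) = 0.0000°
wrap1 = π − 2β = 180.0000°
wrap2 = π + 2β = 180.0000°
tangent length = C·cosβ = 40.0000
L = r1·wrap1 + r2·wrap2 + 2·C·cosβ = 1·3.1416 + 1·3.1416 + 2·40.0000 = 86.2832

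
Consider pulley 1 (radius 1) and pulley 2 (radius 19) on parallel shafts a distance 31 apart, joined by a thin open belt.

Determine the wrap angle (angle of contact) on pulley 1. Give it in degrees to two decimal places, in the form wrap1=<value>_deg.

wrap1=109.01_deg

open belt: β = asin((r2−r1)/C) = asin(18/31) = 35.4959°
wrap1 = π − 2β = 109.0081°
wrap2 = π + 2β = 250.9919°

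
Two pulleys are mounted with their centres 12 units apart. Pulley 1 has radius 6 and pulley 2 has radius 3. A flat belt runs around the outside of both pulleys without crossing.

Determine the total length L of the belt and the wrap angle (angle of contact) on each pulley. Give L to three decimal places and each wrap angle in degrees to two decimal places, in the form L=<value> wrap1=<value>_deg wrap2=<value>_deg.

open belt: β = asin((r2−r1)/C) = asin(-3/12) = -14.4775°
wrap1 = π − 2β = 208.9550°
wrap2 = π + 2β = 151.0450°
tangent length = C·cosβ = 11.6190
L = r1·wrap1 + r2·wrap2 + 2·C·cosβ = 6·3.6470 + 3·2.6362 + 2·11.6190 = 53.0283

L=53.028 wrap1=208.96_deg wrap2=151.04_deg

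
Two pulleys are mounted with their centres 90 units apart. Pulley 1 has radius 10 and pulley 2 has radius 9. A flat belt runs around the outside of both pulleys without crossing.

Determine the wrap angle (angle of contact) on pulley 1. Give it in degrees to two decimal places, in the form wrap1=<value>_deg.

wrap1=181.27_deg

open belt: β = asin((r2−r1)/C) = asin(-1/90) = -0.6366°
wrap1 = π − 2β = 181.2733°
wrap2 = π + 2β = 178.7267°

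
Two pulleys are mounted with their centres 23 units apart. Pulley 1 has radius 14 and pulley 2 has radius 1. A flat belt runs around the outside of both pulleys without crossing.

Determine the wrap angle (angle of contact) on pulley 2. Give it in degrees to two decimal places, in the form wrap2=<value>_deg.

wrap2=111.17_deg

open belt: β = asin((r2−r1)/C) = asin(-13/23) = -34.4174°
wrap1 = π − 2β = 248.8348°
wrap2 = π + 2β = 111.1652°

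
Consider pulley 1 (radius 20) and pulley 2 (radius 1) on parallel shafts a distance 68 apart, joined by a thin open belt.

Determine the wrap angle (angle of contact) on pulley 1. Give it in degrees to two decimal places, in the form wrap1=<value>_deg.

open belt: β = asin((r2−r1)/C) = asin(-19/68) = -16.2251°
wrap1 = π − 2β = 212.4502°
wrap2 = π + 2β = 147.5498°

wrap1=212.45_deg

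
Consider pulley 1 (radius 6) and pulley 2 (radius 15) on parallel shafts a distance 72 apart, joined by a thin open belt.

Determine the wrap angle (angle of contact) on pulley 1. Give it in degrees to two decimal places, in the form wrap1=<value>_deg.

wrap1=165.64_deg

open belt: β = asin((r2−r1)/C) = asin(9/72) = 7.1808°
wrap1 = π − 2β = 165.6385°
wrap2 = π + 2β = 194.3615°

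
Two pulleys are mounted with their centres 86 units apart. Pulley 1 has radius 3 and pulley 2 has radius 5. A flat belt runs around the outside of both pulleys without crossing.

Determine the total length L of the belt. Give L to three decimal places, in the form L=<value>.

open belt: β = asin((r2−r1)/C) = asin(2/86) = 1.3326°
wrap1 = π − 2β = 177.3348°
wrap2 = π + 2β = 182.6652°
tangent length = C·cosβ = 85.9767
L = r1·wrap1 + r2·wrap2 + 2·C·cosβ = 3·3.0951 + 5·3.1881 + 2·85.9767 = 197.1793

L=197.179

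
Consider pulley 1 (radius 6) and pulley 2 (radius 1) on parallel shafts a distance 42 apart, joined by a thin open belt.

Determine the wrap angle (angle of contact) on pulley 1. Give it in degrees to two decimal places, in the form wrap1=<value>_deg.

open belt: β = asin((r2−r1)/C) = asin(-5/42) = -6.8371°
wrap1 = π − 2β = 193.6743°
wrap2 = π + 2β = 166.3257°

wrap1=193.67_deg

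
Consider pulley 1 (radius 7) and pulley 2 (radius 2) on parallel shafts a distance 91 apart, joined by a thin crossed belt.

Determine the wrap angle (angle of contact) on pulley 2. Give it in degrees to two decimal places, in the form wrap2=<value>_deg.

crossed belt: β = asin((r1+r2)/C) = asin(9/91) = 5.6759°
wrap1 = wrap2 = π + 2β = 191.3518°

wrap2=191.35_deg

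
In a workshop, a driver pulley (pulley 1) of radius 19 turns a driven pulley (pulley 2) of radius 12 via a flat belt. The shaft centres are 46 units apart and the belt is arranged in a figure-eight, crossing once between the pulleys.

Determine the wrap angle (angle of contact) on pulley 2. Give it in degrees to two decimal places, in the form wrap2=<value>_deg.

wrap2=264.74_deg

crossed belt: β = asin((r1+r2)/C) = asin(31/46) = 42.3698°
wrap1 = wrap2 = π + 2β = 264.7396°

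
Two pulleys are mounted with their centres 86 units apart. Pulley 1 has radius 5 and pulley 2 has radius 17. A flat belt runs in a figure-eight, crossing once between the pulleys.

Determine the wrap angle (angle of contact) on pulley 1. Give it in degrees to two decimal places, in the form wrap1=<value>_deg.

crossed belt: β = asin((r1+r2)/C) = asin(22/86) = 14.8218°
wrap1 = wrap2 = π + 2β = 209.6436°

wrap1=209.64_deg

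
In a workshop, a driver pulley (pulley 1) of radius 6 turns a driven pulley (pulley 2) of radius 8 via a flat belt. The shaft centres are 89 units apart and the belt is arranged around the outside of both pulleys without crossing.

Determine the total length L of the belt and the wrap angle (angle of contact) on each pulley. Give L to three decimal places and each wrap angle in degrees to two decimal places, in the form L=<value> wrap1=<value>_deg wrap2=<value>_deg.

L=222.027 wrap1=177.42_deg wrap2=182.58_deg

open belt: β = asin((r2−r1)/C) = asin(2/89) = 1.2877°
wrap1 = π − 2β = 177.4247°
wrap2 = π + 2β = 182.5753°
tangent length = C·cosβ = 88.9775
L = r1·wrap1 + r2·wrap2 + 2·C·cosβ = 6·3.0966 + 8·3.1865 + 2·88.9775 = 222.0272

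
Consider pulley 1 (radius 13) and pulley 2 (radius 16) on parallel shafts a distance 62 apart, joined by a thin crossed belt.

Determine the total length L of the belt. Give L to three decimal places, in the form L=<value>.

crossed belt: β = asin((r1+r2)/C) = asin(29/62) = 27.8878°
wrap1 = wrap2 = π + 2β = 235.7756°
tangent length = C·cosβ = 54.7996
L = (r1+r2)·wrap + 2·C·cosβ = 29·4.1151 + 2·54.7996 = 228.9360

L=228.936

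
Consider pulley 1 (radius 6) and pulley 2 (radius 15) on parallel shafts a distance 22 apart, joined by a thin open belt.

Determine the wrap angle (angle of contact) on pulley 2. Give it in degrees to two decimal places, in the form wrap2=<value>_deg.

open belt: β = asin((r2−r1)/C) = asin(9/22) = 24.1477°
wrap1 = π − 2β = 131.7045°
wrap2 = π + 2β = 228.2955°

wrap2=228.30_deg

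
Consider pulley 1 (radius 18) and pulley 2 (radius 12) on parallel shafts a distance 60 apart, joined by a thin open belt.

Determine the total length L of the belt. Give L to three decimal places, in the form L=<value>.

L=214.848

open belt: β = asin((r2−r1)/C) = asin(-6/60) = -5.7392°
wrap1 = π − 2β = 191.4783°
wrap2 = π + 2β = 168.5217°
tangent length = C·cosβ = 59.6992
L = r1·wrap1 + r2·wrap2 + 2·C·cosβ = 18·3.3419 + 12·2.9413 + 2·59.6992 = 214.8483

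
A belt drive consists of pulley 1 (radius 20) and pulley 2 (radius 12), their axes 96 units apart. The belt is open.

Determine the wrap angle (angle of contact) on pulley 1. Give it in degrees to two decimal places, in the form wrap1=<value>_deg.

wrap1=189.56_deg

open belt: β = asin((r2−r1)/C) = asin(-8/96) = -4.7802°
wrap1 = π − 2β = 189.5604°
wrap2 = π + 2β = 170.4396°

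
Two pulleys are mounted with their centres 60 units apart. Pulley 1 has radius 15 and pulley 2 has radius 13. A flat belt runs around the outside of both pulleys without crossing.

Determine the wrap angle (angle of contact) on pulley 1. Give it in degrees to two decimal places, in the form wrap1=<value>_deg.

wrap1=183.82_deg

open belt: β = asin((r2−r1)/C) = asin(-2/60) = -1.9102°
wrap1 = π − 2β = 183.8204°
wrap2 = π + 2β = 176.1796°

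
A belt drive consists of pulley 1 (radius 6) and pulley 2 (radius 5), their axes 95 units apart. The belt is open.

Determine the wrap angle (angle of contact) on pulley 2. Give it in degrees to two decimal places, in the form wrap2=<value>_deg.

open belt: β = asin((r2−r1)/C) = asin(-1/95) = -0.6031°
wrap1 = π − 2β = 181.2062°
wrap2 = π + 2β = 178.7938°

wrap2=178.79_deg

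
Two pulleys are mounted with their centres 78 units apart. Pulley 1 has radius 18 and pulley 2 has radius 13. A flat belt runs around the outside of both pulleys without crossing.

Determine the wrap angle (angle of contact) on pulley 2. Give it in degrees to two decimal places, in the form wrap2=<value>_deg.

wrap2=172.65_deg

open belt: β = asin((r2−r1)/C) = asin(-5/78) = -3.6753°
wrap1 = π − 2β = 187.3507°
wrap2 = π + 2β = 172.6493°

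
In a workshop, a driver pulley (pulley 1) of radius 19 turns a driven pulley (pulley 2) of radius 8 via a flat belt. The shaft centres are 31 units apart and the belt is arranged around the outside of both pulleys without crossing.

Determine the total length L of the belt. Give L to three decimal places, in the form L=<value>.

L=150.769

open belt: β = asin((r2−r1)/C) = asin(-11/31) = -20.7836°
wrap1 = π − 2β = 221.5671°
wrap2 = π + 2β = 138.4329°
tangent length = C·cosβ = 28.9828
L = r1·wrap1 + r2·wrap2 + 2·C·cosβ = 19·3.8671 + 8·2.4161 + 2·28.9828 = 150.7688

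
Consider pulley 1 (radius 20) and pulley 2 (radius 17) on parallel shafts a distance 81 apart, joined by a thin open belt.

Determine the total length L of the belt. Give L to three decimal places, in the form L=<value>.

L=278.350

open belt: β = asin((r2−r1)/C) = asin(-3/81) = -2.1226°
wrap1 = π − 2β = 184.2451°
wrap2 = π + 2β = 175.7549°
tangent length = C·cosβ = 80.9444
L = r1·wrap1 + r2·wrap2 + 2·C·cosβ = 20·3.2157 + 17·3.0675 + 2·80.9444 = 278.3501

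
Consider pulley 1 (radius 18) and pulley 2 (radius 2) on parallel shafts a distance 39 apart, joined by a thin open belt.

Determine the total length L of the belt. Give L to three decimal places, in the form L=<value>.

open belt: β = asin((r2−r1)/C) = asin(-16/39) = -24.2209°
wrap1 = π − 2β = 228.4419°
wrap2 = π + 2β = 131.5581°
tangent length = C·cosβ = 35.5668
L = r1·wrap1 + r2·wrap2 + 2·C·cosβ = 18·3.9871 + 2·2.2961 + 2·35.5668 = 147.4931

L=147.493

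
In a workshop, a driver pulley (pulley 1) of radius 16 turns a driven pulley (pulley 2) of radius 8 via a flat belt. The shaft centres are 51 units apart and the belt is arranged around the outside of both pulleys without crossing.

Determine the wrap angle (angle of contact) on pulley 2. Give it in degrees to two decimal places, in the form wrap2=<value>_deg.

wrap2=161.95_deg

open belt: β = asin((r2−r1)/C) = asin(-8/51) = -9.0248°
wrap1 = π − 2β = 198.0497°
wrap2 = π + 2β = 161.9503°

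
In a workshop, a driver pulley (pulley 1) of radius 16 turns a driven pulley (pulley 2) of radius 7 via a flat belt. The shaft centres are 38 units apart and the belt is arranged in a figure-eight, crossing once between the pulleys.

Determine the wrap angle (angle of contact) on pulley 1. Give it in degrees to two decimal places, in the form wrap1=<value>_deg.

wrap1=254.50_deg

crossed belt: β = asin((r1+r2)/C) = asin(23/38) = 37.2478°
wrap1 = wrap2 = π + 2β = 254.4956°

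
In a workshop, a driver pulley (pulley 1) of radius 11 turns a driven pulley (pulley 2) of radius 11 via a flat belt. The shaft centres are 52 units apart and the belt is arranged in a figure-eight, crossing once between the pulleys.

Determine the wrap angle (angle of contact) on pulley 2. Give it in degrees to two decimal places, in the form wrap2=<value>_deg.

crossed belt: β = asin((r1+r2)/C) = asin(22/52) = 25.0290°
wrap1 = wrap2 = π + 2β = 230.0580°

wrap2=230.06_deg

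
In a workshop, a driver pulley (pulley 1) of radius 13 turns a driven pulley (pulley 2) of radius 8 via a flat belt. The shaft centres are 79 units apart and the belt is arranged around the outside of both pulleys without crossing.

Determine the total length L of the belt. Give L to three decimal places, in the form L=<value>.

L=224.290

open belt: β = asin((r2−r1)/C) = asin(-5/79) = -3.6287°
wrap1 = π − 2β = 187.2575°
wrap2 = π + 2β = 172.7425°
tangent length = C·cosβ = 78.8416
L = r1·wrap1 + r2·wrap2 + 2·C·cosβ = 13·3.2683 + 8·3.0149 + 2·78.8416 = 224.2900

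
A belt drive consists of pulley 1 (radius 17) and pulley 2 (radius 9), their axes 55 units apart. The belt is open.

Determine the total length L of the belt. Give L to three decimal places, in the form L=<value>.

open belt: β = asin((r2−r1)/C) = asin(-8/55) = -8.3636°
wrap1 = π − 2β = 196.7272°
wrap2 = π + 2β = 163.2728°
tangent length = C·cosβ = 54.4151
L = r1·wrap1 + r2·wrap2 + 2·C·cosβ = 17·3.4335 + 9·2.8496 + 2·54.4151 = 192.8471

L=192.847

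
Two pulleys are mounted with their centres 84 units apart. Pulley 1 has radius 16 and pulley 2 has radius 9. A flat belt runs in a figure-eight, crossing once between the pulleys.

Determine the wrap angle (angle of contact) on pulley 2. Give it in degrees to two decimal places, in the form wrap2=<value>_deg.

crossed belt: β = asin((r1+r2)/C) = asin(25/84) = 17.3147°
wrap1 = wrap2 = π + 2β = 214.6293°

wrap2=214.63_deg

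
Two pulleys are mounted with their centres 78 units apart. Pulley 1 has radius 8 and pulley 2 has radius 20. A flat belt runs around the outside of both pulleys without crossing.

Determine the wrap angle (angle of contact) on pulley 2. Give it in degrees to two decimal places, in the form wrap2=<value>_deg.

open belt: β = asin((r2−r1)/C) = asin(12/78) = 8.8499°
wrap1 = π − 2β = 162.3002°
wrap2 = π + 2β = 197.6998°

wrap2=197.70_deg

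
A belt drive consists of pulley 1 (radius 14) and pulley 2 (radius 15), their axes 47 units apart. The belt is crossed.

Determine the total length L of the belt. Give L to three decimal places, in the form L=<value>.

crossed belt: β = asin((r1+r2)/C) = asin(29/47) = 38.0989°
wrap1 = wrap2 = π + 2β = 256.1979°
tangent length = C·cosβ = 36.9865
L = (r1+r2)·wrap + 2·C·cosβ = 29·4.4715 + 2·36.9865 = 203.6464

L=203.646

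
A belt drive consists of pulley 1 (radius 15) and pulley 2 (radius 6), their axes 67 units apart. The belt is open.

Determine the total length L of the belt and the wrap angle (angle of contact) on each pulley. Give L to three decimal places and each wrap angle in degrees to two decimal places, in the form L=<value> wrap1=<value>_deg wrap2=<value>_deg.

L=201.184 wrap1=195.44_deg wrap2=164.56_deg

open belt: β = asin((r2−r1)/C) = asin(-9/67) = -7.7198°
wrap1 = π − 2β = 195.4396°
wrap2 = π + 2β = 164.5604°
tangent length = C·cosβ = 66.3928
L = r1·wrap1 + r2·wrap2 + 2·C·cosβ = 15·3.4111 + 6·2.8721 + 2·66.3928 = 201.1842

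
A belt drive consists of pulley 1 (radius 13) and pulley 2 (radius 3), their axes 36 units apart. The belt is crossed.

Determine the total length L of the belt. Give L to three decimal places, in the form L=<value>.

crossed belt: β = asin((r1+r2)/C) = asin(16/36) = 26.3878°
wrap1 = wrap2 = π + 2β = 232.7756°
tangent length = C·cosβ = 32.2490
L = (r1+r2)·wrap + 2·C·cosβ = 16·4.0627 + 2·32.2490 = 129.5013

L=129.501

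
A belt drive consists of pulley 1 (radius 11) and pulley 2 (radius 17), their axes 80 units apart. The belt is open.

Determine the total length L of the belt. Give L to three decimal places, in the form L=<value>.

open belt: β = asin((r2−r1)/C) = asin(6/80) = 4.3012°
wrap1 = π − 2β = 171.3976°
wrap2 = π + 2β = 188.6024°
tangent length = C·cosβ = 79.7747
L = r1·wrap1 + r2·wrap2 + 2·C·cosβ = 11·2.9915 + 17·3.2917 + 2·79.7747 = 248.4148

L=248.415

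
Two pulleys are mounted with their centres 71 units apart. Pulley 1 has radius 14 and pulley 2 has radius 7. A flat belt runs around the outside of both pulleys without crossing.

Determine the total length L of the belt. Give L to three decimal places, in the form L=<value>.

L=208.664

open belt: β = asin((r2−r1)/C) = asin(-7/71) = -5.6581°
wrap1 = π − 2β = 191.3161°
wrap2 = π + 2β = 168.6839°
tangent length = C·cosβ = 70.6541
L = r1·wrap1 + r2·wrap2 + 2·C·cosβ = 14·3.3391 + 7·2.9441 + 2·70.6541 = 208.6641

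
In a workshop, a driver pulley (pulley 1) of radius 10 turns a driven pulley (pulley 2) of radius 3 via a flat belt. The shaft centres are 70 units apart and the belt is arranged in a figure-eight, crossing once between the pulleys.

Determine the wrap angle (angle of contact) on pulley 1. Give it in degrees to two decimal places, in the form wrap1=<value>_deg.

crossed belt: β = asin((r1+r2)/C) = asin(13/70) = 10.7028°
wrap1 = wrap2 = π + 2β = 201.4056°

wrap1=201.41_deg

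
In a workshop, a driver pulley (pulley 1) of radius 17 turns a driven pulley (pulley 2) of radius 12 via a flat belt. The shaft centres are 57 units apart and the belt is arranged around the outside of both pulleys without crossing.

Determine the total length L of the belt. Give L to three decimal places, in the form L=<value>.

L=205.545

open belt: β = asin((r2−r1)/C) = asin(-5/57) = -5.0324°
wrap1 = π − 2β = 190.0648°
wrap2 = π + 2β = 169.9352°
tangent length = C·cosβ = 56.7803
L = r1·wrap1 + r2·wrap2 + 2·C·cosβ = 17·3.3173 + 12·2.9659 + 2·56.7803 = 205.5451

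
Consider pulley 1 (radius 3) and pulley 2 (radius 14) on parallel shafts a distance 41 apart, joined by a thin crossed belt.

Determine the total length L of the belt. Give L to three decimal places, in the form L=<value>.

crossed belt: β = asin((r1+r2)/C) = asin(17/41) = 24.4963°
wrap1 = wrap2 = π + 2β = 228.9926°
tangent length = C·cosβ = 37.3095
L = (r1+r2)·wrap + 2·C·cosβ = 17·3.9967 + 2·37.3095 = 142.5625

L=142.562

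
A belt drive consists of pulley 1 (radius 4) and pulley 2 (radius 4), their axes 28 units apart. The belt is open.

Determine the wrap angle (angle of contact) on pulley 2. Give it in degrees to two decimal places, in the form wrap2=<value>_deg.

open belt: β = asin((r2−r1)/C) = asin(0/28) = 0.0000°
wrap1 = π − 2β = 180.0000°
wrap2 = π + 2β = 180.0000°

wrap2=180.00_deg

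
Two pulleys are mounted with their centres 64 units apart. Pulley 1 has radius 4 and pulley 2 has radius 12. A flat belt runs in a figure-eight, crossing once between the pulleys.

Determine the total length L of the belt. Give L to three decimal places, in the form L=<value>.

crossed belt: β = asin((r1+r2)/C) = asin(16/64) = 14.4775°
wrap1 = wrap2 = π + 2β = 208.9550°
tangent length = C·cosβ = 61.9677
L = (r1+r2)·wrap + 2·C·cosβ = 16·3.6470 + 2·61.9677 = 182.2867

L=182.287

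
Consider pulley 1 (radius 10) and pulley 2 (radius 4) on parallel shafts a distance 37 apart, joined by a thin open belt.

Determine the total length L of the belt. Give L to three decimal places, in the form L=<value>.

L=118.957

open belt: β = asin((r2−r1)/C) = asin(-6/37) = -9.3324°
wrap1 = π − 2β = 198.6648°
wrap2 = π + 2β = 161.3352°
tangent length = C·cosβ = 36.5103
L = r1·wrap1 + r2·wrap2 + 2·C·cosβ = 10·3.4674 + 4·2.8158 + 2·36.5103 = 118.9574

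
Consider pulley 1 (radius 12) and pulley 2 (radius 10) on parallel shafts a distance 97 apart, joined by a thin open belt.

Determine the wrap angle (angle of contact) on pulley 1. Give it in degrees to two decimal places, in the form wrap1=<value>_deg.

wrap1=182.36_deg

open belt: β = asin((r2−r1)/C) = asin(-2/97) = -1.1814°
wrap1 = π − 2β = 182.3629°
wrap2 = π + 2β = 177.6371°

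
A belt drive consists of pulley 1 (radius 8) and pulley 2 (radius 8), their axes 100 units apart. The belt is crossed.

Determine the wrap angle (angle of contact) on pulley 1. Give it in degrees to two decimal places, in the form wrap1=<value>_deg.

crossed belt: β = asin((r1+r2)/C) = asin(16/100) = 9.2069°
wrap1 = wrap2 = π + 2β = 198.4138°

wrap1=198.41_deg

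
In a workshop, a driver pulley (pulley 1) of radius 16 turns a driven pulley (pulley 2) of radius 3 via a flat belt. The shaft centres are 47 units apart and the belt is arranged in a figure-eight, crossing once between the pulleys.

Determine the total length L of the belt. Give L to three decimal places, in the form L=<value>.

crossed belt: β = asin((r1+r2)/C) = asin(19/47) = 23.8445°
wrap1 = wrap2 = π + 2β = 227.6889°
tangent length = C·cosβ = 42.9884
L = (r1+r2)·wrap + 2·C·cosβ = 19·3.9739 + 2·42.9884 = 161.4813

L=161.481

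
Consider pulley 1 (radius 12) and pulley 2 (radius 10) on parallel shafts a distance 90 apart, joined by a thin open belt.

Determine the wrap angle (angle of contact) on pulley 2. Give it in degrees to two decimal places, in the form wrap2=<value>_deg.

wrap2=177.45_deg

open belt: β = asin((r2−r1)/C) = asin(-2/90) = -1.2733°
wrap1 = π − 2β = 182.5467°
wrap2 = π + 2β = 177.4533°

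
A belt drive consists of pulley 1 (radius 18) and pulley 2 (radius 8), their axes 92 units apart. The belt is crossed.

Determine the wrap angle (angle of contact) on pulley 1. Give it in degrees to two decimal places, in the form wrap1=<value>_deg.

crossed belt: β = asin((r1+r2)/C) = asin(26/92) = 16.4160°
wrap1 = wrap2 = π + 2β = 212.8319°

wrap1=212.83_deg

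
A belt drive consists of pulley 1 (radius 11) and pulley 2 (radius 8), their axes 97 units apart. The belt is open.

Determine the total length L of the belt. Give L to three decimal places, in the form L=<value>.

L=253.783

open belt: β = asin((r2−r1)/C) = asin(-3/97) = -1.7723°
wrap1 = π − 2β = 183.5446°
wrap2 = π + 2β = 176.4554°
tangent length = C·cosβ = 96.9536
L = r1·wrap1 + r2·wrap2 + 2·C·cosβ = 11·3.2035 + 8·3.0797 + 2·96.9536 = 253.7831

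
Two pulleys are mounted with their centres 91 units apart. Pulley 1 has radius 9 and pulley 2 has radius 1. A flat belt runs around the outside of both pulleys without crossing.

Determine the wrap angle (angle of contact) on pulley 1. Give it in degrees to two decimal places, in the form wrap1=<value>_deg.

wrap1=190.09_deg

open belt: β = asin((r2−r1)/C) = asin(-8/91) = -5.0435°
wrap1 = π − 2β = 190.0870°
wrap2 = π + 2β = 169.9130°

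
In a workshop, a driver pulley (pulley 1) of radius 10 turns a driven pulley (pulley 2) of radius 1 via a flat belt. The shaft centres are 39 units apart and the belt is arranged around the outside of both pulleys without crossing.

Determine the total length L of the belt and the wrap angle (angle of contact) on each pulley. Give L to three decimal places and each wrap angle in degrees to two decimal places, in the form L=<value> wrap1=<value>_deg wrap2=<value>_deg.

L=114.644 wrap1=206.68_deg wrap2=153.32_deg

open belt: β = asin((r2−r1)/C) = asin(-9/39) = -13.3424°
wrap1 = π − 2β = 206.6847°
wrap2 = π + 2β = 153.3153°
tangent length = C·cosβ = 37.9473
L = r1·wrap1 + r2·wrap2 + 2·C·cosβ = 10·3.6073 + 1·2.6759 + 2·37.9473 = 114.6438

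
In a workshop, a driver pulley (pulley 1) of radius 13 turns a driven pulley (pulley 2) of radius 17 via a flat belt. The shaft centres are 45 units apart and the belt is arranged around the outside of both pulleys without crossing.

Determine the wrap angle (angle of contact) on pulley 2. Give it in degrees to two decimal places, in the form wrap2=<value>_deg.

open belt: β = asin((r2−r1)/C) = asin(4/45) = 5.0997°
wrap1 = π − 2β = 169.8006°
wrap2 = π + 2β = 190.1994°

wrap2=190.20_deg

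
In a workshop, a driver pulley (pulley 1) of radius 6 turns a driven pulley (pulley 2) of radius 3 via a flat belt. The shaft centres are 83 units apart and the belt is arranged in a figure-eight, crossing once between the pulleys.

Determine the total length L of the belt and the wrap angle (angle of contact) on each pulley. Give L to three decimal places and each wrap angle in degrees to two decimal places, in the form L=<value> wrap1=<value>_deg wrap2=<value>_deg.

crossed belt: β = asin((r1+r2)/C) = asin(9/83) = 6.2250°
wrap1 = wrap2 = π + 2β = 192.4501°
tangent length = C·cosβ = 82.5106
L = (r1+r2)·wrap + 2·C·cosβ = 9·3.3589 + 2·82.5106 = 195.2512

L=195.251 wrap1=192.45_deg wrap2=192.45_deg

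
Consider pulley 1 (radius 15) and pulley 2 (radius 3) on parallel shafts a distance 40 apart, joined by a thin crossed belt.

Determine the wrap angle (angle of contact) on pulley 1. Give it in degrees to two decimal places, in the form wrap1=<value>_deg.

crossed belt: β = asin((r1+r2)/C) = asin(18/40) = 26.7437°
wrap1 = wrap2 = π + 2β = 233.4874°

wrap1=233.49_deg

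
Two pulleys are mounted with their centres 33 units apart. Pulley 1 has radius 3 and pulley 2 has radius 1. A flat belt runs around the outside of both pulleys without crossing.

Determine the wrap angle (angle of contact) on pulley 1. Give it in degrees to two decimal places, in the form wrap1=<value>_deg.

open belt: β = asin((r2−r1)/C) = asin(-2/33) = -3.4746°
wrap1 = π − 2β = 186.9492°
wrap2 = π + 2β = 173.0508°

wrap1=186.95_deg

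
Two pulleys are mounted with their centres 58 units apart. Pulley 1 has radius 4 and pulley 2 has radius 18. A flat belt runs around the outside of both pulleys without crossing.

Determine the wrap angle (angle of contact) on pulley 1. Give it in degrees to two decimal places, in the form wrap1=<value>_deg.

open belt: β = asin((r2−r1)/C) = asin(14/58) = 13.9680°
wrap1 = π − 2β = 152.0641°
wrap2 = π + 2β = 207.9359°

wrap1=152.06_deg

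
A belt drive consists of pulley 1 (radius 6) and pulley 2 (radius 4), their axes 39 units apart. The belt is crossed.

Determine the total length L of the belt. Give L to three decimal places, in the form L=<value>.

crossed belt: β = asin((r1+r2)/C) = asin(10/39) = 14.8572°
wrap1 = wrap2 = π + 2β = 209.7143°
tangent length = C·cosβ = 37.6962
L = (r1+r2)·wrap + 2·C·cosβ = 10·3.6602 + 2·37.6962 = 111.9944

L=111.994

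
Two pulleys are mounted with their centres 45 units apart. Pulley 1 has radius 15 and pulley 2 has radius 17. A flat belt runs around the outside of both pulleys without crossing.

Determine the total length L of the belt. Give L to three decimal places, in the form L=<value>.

L=190.620

open belt: β = asin((r2−r1)/C) = asin(2/45) = 2.5473°
wrap1 = π − 2β = 174.9054°
wrap2 = π + 2β = 185.0946°
tangent length = C·cosβ = 44.9555
L = r1·wrap1 + r2·wrap2 + 2·C·cosβ = 15·3.0527 + 17·3.2305 + 2·44.9555 = 190.6199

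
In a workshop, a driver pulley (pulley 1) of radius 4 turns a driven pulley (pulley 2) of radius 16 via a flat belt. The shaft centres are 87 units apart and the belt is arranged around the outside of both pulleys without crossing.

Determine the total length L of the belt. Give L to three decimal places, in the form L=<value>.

L=238.490

open belt: β = asin((r2−r1)/C) = asin(12/87) = 7.9281°
wrap1 = π − 2β = 164.1437°
wrap2 = π + 2β = 195.8563°
tangent length = C·cosβ = 86.1684
L = r1·wrap1 + r2·wrap2 + 2·C·cosβ = 4·2.8648 + 16·3.4183 + 2·86.1684 = 238.4897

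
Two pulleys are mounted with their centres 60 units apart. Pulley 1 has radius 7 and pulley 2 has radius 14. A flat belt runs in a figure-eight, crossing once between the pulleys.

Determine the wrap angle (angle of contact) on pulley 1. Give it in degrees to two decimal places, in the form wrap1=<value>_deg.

wrap1=220.97_deg

crossed belt: β = asin((r1+r2)/C) = asin(21/60) = 20.4873°
wrap1 = wrap2 = π + 2β = 220.9746°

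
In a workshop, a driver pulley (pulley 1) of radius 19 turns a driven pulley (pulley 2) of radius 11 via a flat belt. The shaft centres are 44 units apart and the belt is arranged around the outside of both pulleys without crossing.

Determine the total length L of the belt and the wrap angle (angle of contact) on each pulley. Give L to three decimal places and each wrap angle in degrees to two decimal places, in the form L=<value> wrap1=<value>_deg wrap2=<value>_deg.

L=183.706 wrap1=200.95_deg wrap2=159.05_deg

open belt: β = asin((r2−r1)/C) = asin(-8/44) = -10.4757°
wrap1 = π − 2β = 200.9514°
wrap2 = π + 2β = 159.0486°
tangent length = C·cosβ = 43.2666
L = r1·wrap1 + r2·wrap2 + 2·C·cosβ = 19·3.5073 + 11·2.7759 + 2·43.2666 = 183.7064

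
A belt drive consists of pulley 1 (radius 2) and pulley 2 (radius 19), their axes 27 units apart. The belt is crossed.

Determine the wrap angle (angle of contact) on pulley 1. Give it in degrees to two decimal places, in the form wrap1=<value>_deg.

wrap1=282.12_deg

crossed belt: β = asin((r1+r2)/C) = asin(21/27) = 51.0576°
wrap1 = wrap2 = π + 2β = 282.1151°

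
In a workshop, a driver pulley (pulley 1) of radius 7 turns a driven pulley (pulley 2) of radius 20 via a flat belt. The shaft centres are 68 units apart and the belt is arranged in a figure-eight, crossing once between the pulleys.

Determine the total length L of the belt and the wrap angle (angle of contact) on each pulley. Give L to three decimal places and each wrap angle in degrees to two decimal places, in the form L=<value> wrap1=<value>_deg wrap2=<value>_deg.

L=231.692 wrap1=226.79_deg wrap2=226.79_deg

crossed belt: β = asin((r1+r2)/C) = asin(27/68) = 23.3944°
wrap1 = wrap2 = π + 2β = 226.7889°
tangent length = C·cosβ = 62.4099
L = (r1+r2)·wrap + 2·C·cosβ = 27·3.9582 + 2·62.4099 = 231.6916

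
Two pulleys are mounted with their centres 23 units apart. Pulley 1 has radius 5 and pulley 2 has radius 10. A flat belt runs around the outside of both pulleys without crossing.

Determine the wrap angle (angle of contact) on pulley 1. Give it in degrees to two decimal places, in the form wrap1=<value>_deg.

wrap1=154.89_deg

open belt: β = asin((r2−r1)/C) = asin(5/23) = 12.5559°
wrap1 = π − 2β = 154.8883°
wrap2 = π + 2β = 205.1117°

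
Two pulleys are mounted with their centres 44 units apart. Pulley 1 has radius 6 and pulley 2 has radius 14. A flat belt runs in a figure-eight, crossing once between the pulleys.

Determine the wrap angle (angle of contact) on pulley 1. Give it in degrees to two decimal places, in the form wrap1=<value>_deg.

wrap1=234.07_deg

crossed belt: β = asin((r1+r2)/C) = asin(20/44) = 27.0357°
wrap1 = wrap2 = π + 2β = 234.0714°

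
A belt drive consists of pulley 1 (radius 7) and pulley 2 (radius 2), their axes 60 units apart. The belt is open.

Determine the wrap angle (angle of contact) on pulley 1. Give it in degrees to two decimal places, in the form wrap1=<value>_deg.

open belt: β = asin((r2−r1)/C) = asin(-5/60) = -4.7802°
wrap1 = π − 2β = 189.5604°
wrap2 = π + 2β = 170.4396°

wrap1=189.56_deg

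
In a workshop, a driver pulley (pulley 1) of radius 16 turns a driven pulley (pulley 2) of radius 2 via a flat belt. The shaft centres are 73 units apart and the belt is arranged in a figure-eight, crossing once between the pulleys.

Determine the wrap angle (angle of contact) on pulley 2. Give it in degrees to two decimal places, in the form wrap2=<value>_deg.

wrap2=208.55_deg

crossed belt: β = asin((r1+r2)/C) = asin(18/73) = 14.2750°
wrap1 = wrap2 = π + 2β = 208.5499°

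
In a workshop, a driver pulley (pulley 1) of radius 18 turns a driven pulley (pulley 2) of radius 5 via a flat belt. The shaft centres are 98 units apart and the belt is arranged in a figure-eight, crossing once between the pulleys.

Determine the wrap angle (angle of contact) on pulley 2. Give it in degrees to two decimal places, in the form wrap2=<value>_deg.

crossed belt: β = asin((r1+r2)/C) = asin(23/98) = 13.5736°
wrap1 = wrap2 = π + 2β = 207.1472°

wrap2=207.15_deg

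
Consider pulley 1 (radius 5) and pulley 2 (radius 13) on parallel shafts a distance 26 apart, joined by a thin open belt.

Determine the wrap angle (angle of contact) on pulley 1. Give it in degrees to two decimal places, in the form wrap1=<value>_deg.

wrap1=144.16_deg

open belt: β = asin((r2−r1)/C) = asin(8/26) = 17.9202°
wrap1 = π − 2β = 144.1596°
wrap2 = π + 2β = 215.8404°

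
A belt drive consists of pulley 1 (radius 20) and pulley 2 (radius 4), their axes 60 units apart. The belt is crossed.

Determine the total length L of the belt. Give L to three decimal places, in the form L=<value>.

crossed belt: β = asin((r1+r2)/C) = asin(24/60) = 23.5782°
wrap1 = wrap2 = π + 2β = 227.1564°
tangent length = C·cosβ = 54.9909
L = (r1+r2)·wrap + 2·C·cosβ = 24·3.9646 + 2·54.9909 = 205.1328

L=205.133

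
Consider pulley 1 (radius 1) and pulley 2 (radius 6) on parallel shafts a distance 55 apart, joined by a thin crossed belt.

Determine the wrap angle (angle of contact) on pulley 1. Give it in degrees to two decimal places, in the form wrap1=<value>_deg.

crossed belt: β = asin((r1+r2)/C) = asin(7/55) = 7.3120°
wrap1 = wrap2 = π + 2β = 194.6240°

wrap1=194.62_deg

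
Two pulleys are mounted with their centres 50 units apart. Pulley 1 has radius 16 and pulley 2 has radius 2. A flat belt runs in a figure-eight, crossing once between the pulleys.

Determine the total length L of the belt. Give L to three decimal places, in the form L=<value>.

L=163.102

crossed belt: β = asin((r1+r2)/C) = asin(18/50) = 21.1002°
wrap1 = wrap2 = π + 2β = 222.2004°
tangent length = C·cosβ = 46.6476
L = (r1+r2)·wrap + 2·C·cosβ = 18·3.8781 + 2·46.6476 = 163.1015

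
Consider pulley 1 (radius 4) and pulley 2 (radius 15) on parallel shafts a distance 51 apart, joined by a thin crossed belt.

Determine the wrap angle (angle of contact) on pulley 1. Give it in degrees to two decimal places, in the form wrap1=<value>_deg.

wrap1=223.75_deg

crossed belt: β = asin((r1+r2)/C) = asin(19/51) = 21.8729°
wrap1 = wrap2 = π + 2β = 223.7458°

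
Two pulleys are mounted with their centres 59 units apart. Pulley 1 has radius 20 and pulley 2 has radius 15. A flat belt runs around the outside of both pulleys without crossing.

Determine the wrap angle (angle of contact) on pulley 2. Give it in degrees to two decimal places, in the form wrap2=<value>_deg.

wrap2=170.28_deg

open belt: β = asin((r2−r1)/C) = asin(-5/59) = -4.8614°
wrap1 = π − 2β = 189.7228°
wrap2 = π + 2β = 170.2772°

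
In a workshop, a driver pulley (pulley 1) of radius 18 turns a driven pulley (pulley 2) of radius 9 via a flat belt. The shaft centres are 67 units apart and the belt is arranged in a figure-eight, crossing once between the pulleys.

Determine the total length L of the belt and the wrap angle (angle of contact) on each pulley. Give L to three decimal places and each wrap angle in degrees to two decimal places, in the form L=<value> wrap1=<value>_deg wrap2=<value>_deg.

crossed belt: β = asin((r1+r2)/C) = asin(27/67) = 23.7649°
wrap1 = wrap2 = π + 2β = 227.5298°
tangent length = C·cosβ = 61.3188
L = (r1+r2)·wrap + 2·C·cosβ = 27·3.9711 + 2·61.3188 = 229.8586

L=229.859 wrap1=227.53_deg wrap2=227.53_deg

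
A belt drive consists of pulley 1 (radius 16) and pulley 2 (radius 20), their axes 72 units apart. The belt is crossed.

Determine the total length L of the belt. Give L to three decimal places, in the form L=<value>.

crossed belt: β = asin((r1+r2)/C) = asin(36/72) = 30.0000°
wrap1 = wrap2 = π + 2β = 240.0000°
tangent length = C·cosβ = 62.3538
L = (r1+r2)·wrap + 2·C·cosβ = 36·4.1888 + 2·62.3538 = 275.5041

L=275.504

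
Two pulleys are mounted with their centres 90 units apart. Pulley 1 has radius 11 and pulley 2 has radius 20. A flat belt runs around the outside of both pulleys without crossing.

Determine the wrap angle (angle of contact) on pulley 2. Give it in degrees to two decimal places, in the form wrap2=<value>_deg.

wrap2=191.48_deg

open belt: β = asin((r2−r1)/C) = asin(9/90) = 5.7392°
wrap1 = π − 2β = 168.5217°
wrap2 = π + 2β = 191.4783°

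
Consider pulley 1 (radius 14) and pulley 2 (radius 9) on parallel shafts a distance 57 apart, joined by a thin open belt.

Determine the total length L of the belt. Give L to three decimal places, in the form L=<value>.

L=186.696

open belt: β = asin((r2−r1)/C) = asin(-5/57) = -5.0324°
wrap1 = π − 2β = 190.0648°
wrap2 = π + 2β = 169.9352°
tangent length = C·cosβ = 56.7803
L = r1·wrap1 + r2·wrap2 + 2·C·cosβ = 14·3.3173 + 9·2.9659 + 2·56.7803 = 186.6955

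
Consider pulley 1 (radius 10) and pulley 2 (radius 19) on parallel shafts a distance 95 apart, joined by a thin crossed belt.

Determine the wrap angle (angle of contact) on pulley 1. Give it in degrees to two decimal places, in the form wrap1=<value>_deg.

crossed belt: β = asin((r1+r2)/C) = asin(29/95) = 17.7740°
wrap1 = wrap2 = π + 2β = 215.5480°

wrap1=215.55_deg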